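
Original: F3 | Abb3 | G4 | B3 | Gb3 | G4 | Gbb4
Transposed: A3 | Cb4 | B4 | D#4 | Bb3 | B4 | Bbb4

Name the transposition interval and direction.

From F3 to A3 is 3 letter names — a third of some quality.
F3 to A3 is 4 semitones, which makes it a major third; the second version is higher, so the direction is up.
Checking another pair — Gbb4 → Bbb4 — gives the same interval.

up a major third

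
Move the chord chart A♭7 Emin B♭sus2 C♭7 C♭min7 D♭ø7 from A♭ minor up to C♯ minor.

A♭ minor up to C♯ minor is an augmented third; each chord root moves by that interval while the quality stays the same.
A♭7: root A♭ up an augmented third → C#, giving C#7.
Emin: root E up an augmented third → G##, giving G##min.
B♭sus2: root B♭ up an augmented third → D#, giving D#sus2.
C♭7: root C♭ up an augmented third → E, giving E7.
C♭min7: root C♭ up an augmented third → E, giving Emin7.
D♭ø7: root D♭ up an augmented third → F#, giving F#ø7.

C#7 G##min D#sus2 E7 Emin7 F#ø7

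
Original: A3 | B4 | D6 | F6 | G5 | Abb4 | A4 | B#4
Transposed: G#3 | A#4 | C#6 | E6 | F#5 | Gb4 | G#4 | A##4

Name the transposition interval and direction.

down a minor second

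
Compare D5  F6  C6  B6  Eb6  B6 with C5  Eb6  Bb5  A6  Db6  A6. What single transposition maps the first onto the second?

Take the first pair: D5 → C5. D to C spans 2 letter names, so the interval is some kind of second.
C5 to D5 is 2 semitones, which makes it a major second; the second version is lower, so the direction is down.
Checking another pair — B6 → A6 — gives the same interval.

down a major second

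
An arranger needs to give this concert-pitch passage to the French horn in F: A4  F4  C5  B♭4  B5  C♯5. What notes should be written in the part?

E5 C5 G5 F5 F#6 G#5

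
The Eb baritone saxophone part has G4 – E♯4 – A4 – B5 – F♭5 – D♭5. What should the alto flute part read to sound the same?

First find concert pitch: the Eb baritone saxophone sounds a major thirteenth below written, so G4 E♯4 A4 B5 F♭5 D♭5 sounds Bb2 G#2 C3 D4 Abb3 Fb3.
Then write for alto flute: it sounds a perfect fourth below written, so the part must be a perfect fourth above concert.
Bb2 → Eb3
G#2 → C#3
C3 → F3
D4 → G4
Abb3 → Dbb4
Fb3 → Bbb3

Eb3 C#3 F3 G4 Dbb4 Bbb3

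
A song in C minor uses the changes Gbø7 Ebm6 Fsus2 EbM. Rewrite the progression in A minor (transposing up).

Ebø7 Cm6 Dsus2 CM

C minor up to A minor is a major sixth; each chord root moves by that interval while the quality stays the same.
Gbø7: root Gb up a major sixth → Eb, giving Ebø7.
Ebm6: root Eb up a major sixth → C, giving Cm6.
Fsus2: root F up a major sixth → D, giving Dsus2.
EbM: root Eb up a major sixth → C, giving CM.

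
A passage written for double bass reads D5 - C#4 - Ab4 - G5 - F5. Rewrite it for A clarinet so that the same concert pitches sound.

F4 E3 Cb4 Bb4 Ab4

First find concert pitch: the double bass sounds a perfect octave below written, so D5 C#4 Ab4 G5 F5 sounds D4 C#3 Ab3 G4 F4.
Then write for A clarinet: it sounds a minor third below written, so the part must be a minor third above concert.
D4 → F4
C#3 → E3
Ab3 → Cb4
G4 → Bb4
F4 → Ab4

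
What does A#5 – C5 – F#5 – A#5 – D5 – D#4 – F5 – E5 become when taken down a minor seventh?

B#4 D4 G#4 B#4 E4 E#3 G4 F#4

A#5: a seventh down reaches B, and 10 semitones makes it B#4.
C5: a seventh down reaches D, and 10 semitones makes it D4.
F#5: a seventh down reaches G, and 10 semitones makes it G#4.
A minor seventh down from A#5 gives B#4.
D5: a seventh down reaches E, and 10 semitones makes it E4.
D#4 down a minor seventh is E#3.
F5: a seventh down reaches G, and 10 semitones makes it G4.
A minor seventh down from E5 gives F#4.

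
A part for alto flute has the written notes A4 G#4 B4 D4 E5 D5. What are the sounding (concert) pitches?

E4 D#4 F#4 A3 B4 A4

Written C4 on the alto flute sounds as G3, a perfect fourth lower; apply that shift to every note.
A4 → E4
G#4 → D#4
B4 → F#4
D4 → A3
E5 → B4
D5 → A4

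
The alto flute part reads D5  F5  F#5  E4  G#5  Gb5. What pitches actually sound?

Written C4 on the alto flute sounds as G3, a perfect fourth lower; apply that shift to every note.
D5 -> A4
F5 -> C5
F#5 -> C#5
E4 -> B3
G#5 -> D#5
Gb5 -> Db5

A4 C5 C#5 B3 D#5 Db5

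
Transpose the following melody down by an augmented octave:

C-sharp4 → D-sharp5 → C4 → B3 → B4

C#4 down an augmented octave is C3.
D#5 down an augmented octave is D4.
C4 down an augmented octave is Cb3.
An augmented octave down from B3 gives Bb2.
An augmented octave down from B4 gives Bb3.

C3 D4 Cb3 Bb2 Bb3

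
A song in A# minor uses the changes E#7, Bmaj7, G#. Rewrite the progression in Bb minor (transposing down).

A# minor down to Bb minor is an augmented seventh; each chord root moves by that interval while the quality stays the same.
E#7: root E# down an augmented seventh → F, giving F7.
Bmaj7: root B down an augmented seventh → Cb, giving Cbmaj7.
G#: root G# down an augmented seventh → Ab, giving Ab.

F7 Cbmaj7 Ab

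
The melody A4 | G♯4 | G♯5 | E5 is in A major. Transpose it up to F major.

F5 E5 E6 C6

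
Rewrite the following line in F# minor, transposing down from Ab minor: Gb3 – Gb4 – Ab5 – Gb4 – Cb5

E3 E4 F#5 E4 A4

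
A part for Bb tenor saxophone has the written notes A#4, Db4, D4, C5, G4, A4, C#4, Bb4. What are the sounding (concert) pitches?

Written C4 on the Bb tenor saxophone sounds as Bb2, a major ninth lower; apply that shift to every note.
A#4 becomes G#3
Db4 becomes Cb3
D4 becomes C3
C5 becomes Bb3
G4 becomes F3
A4 becomes G3
C#4 becomes B2
Bb4 becomes Ab3

G#3 Cb3 C3 Bb3 F3 G3 B2 Ab3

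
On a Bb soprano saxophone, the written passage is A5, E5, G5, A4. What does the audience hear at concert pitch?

The Bb soprano saxophone sounds a major second below written, so transpose each written note down a major second.
A5 -> G5
E5 -> D5
G5 -> F5
A4 -> G4

G5 D5 F5 G4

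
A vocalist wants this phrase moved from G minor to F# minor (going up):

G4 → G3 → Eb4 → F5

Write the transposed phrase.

F#5 F#4 D5 E6

G minor to F# minor up is a major seventh, so every note moves up by that interval.
G4 -> F#5
G3 -> F#4
Eb4 -> D5
F5 -> E6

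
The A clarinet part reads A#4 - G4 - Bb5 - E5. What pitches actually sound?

Written C4 on the A clarinet sounds as A3, a minor third lower; apply that shift to every note.
A#4 gives F##4
G4 gives E4
Bb5 gives G5
E5 gives C#5

F##4 E4 G5 C#5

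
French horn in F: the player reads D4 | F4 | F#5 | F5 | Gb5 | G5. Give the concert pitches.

The French horn in F sounds a perfect fifth below written, so transpose each written note down a perfect fifth.
D4 to G3
F4 to Bb3
F#5 to B4
F5 to Bb4
Gb5 to Cb5
G5 to C5

G3 Bb3 B4 Bb4 Cb5 C5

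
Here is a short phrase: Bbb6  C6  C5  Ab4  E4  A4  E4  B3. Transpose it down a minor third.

Bbb6 -> Gb6
C6 -> A5
C5 -> A4
Ab4 -> F4
E4 -> C#4
A4 -> F#4
E4 -> C#4
B3 -> G#3

Gb6 A5 A4 F4 C#4 F#4 C#4 G#3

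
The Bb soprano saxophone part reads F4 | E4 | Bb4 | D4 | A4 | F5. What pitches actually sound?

Written C4 on the Bb soprano saxophone sounds as Bb3, a major second lower; apply that shift to every note.
F4 gives Eb4
E4 gives D4
Bb4 gives Ab4
D4 gives C4
A4 gives G4
F5 gives Eb5

Eb4 D4 Ab4 C4 G4 Eb5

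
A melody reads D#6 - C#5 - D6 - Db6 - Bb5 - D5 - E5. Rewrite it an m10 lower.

B#4 A#3 B4 Bb4 G4 B3 C#4

D#6 → B#4
C#5 → A#3
D6 → B4
Db6 → Bb4
Bb5 → G4
D5 → B3
E5 → C#4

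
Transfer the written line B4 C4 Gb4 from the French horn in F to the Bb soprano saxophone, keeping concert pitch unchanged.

F#4 G3 Db4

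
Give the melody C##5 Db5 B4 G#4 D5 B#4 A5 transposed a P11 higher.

F##6 Gb6 E6 C#6 G6 E#6 D7

A perfect eleventh up from C##5 gives F##6.
Db5: an eleventh up reaches G, and 17 semitones makes it Gb6.
A perfect eleventh up from B4 gives E6.
A perfect eleventh up from G#4 gives C#6.
D5: an eleventh up reaches G, and 17 semitones makes it G6.
B#4 up a perfect eleventh is E#6.
A5: an eleventh up reaches D, and 17 semitones makes it D7.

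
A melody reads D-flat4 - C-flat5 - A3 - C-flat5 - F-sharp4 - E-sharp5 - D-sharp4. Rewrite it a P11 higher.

Gb5 Fb6 D5 Fb6 B5 A#6 G#5

Db4: an eleventh up reaches G, and 17 semitones makes it Gb5.
A perfect eleventh up from Cb5 gives Fb6.
A3: an eleventh up reaches D, and 17 semitones makes it D5.
Cb5 up a perfect eleventh is Fb6.
F#4: an eleventh up reaches B, and 17 semitones makes it B5.
A perfect eleventh up from E#5 gives A#6.
D#4: an eleventh up reaches G, and 17 semitones makes it G#5.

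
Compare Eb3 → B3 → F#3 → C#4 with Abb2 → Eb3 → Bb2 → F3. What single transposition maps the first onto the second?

Take the first pair: Eb3 → Abb2. E to A spans 5 letter names, so the interval is some kind of fifth.
Abb2 to Eb3 is 8 semitones, which makes it an augmented fifth; the second version is lower, so the direction is down.
Checking another pair — C#4 → F3 — gives the same interval.

down an augmented fifth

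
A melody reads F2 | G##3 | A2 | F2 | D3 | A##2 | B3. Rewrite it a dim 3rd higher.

Abb2 B3 Cb3 Abb2 Fb3 C#3 Db4

F2 -> Abb2
G##3 -> B3
A2 -> Cb3
F2 -> Abb2
D3 -> Fb3
A##2 -> C#3
B3 -> Db4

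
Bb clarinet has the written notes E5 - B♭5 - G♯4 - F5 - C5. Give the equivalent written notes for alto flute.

First find concert pitch: the Bb clarinet sounds a major second below written, so E5 B♭5 G♯4 F5 C5 sounds D5 Ab5 F#4 Eb5 Bb4.
Then write for alto flute: it sounds a perfect fourth below written, so the part must be a perfect fourth above concert.
D5 → G5
Ab5 → Db6
F#4 → B4
Eb5 → Ab5
Bb4 → Eb5

G5 Db6 B4 Ab5 Eb5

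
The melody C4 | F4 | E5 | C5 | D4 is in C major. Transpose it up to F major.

C major to F major up is a perfect fourth, so every note moves up by that interval.
C4 gives F4
F4 gives Bb4
E5 gives A5
C5 gives F5
D4 gives G4

F4 Bb4 A5 F5 G4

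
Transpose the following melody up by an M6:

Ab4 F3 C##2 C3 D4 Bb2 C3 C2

F5 D4 A##2 A3 B4 G3 A3 A2

Ab4 → F5
F3 → D4
C##2 → A##2
C3 → A3
D4 → B4
Bb2 → G3
C3 → A3
C2 → A2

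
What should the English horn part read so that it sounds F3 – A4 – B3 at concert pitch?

Written C4 sounds as F3 on the English horn, so concert pitches are written a perfect fifth up.
F3 becomes C4
A4 becomes E5
B3 becomes F#4

C4 E5 F#4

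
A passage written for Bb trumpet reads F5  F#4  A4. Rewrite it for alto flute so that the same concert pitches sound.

Ab5 A4 C5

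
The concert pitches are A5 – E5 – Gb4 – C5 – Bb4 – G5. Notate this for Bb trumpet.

B5 F#5 Ab4 D5 C5 A5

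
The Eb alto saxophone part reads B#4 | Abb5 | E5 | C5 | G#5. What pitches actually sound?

The Eb alto saxophone sounds a major sixth below written, so transpose each written note down a major sixth.
B#4 to D#4
Abb5 to Cbb5
E5 to G4
C5 to Eb4
G#5 to B4

D#4 Cbb5 G4 Eb4 B4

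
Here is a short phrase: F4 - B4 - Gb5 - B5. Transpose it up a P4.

Bb4 E5 Cb6 E6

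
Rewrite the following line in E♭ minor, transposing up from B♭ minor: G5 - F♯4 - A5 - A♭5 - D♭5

C6 B4 D6 Db6 Gb5

From B♭ up to E♭ is a perfect fourth; apply that to each pitch.
G5 becomes C6
F#4 becomes B4
A5 becomes D6
Ab5 becomes Db6
Db5 becomes Gb5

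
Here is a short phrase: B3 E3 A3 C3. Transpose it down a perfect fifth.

B3: a fifth down reaches E, and 7 semitones makes it E3.
E3: a fifth down reaches A, and 7 semitones makes it A2.
A perfect fifth down from A3 gives D3.
C3: a fifth down reaches F, and 7 semitones makes it F2.

E3 A2 D3 F2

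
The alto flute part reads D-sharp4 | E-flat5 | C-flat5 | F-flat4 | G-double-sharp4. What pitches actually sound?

A#3 Bb4 Gb4 Cb4 D##4

The alto flute sounds a perfect fourth below written, so transpose each written note down a perfect fourth.
D#4 to A#3
Eb5 to Bb4
Cb5 to Gb4
Fb4 to Cb4
G##4 to D##4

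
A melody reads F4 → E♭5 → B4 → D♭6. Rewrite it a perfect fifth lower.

F4: a fifth down reaches B, and 7 semitones makes it Bb3.
Eb5: a fifth down reaches A, and 7 semitones makes it Ab4.
B4 down a perfect fifth is E4.
Db6: a fifth down reaches G, and 7 semitones makes it Gb5.

Bb3 Ab4 E4 Gb5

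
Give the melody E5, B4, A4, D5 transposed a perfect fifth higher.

B5 F#5 E5 A5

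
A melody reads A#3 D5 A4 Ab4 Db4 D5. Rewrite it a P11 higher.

A#3 → D#5
D5 → G6
A4 → D6
Ab4 → Db6
Db4 → Gb5
D5 → G6

D#5 G6 D6 Db6 Gb5 G6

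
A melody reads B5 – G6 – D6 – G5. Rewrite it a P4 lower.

F#5 D6 A5 D5

B5 -> F#5
G6 -> D6
D6 -> A5
G5 -> D5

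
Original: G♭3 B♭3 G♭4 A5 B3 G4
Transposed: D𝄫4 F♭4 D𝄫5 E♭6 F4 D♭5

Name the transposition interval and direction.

From Gb3 to Dbb4 is 5 letter names — a fifth of some quality.
Gb3 to Dbb4 is 6 semitones, which makes it a diminished fifth; the second version is higher, so the direction is up.
Checking another pair — G4 → Db5 — gives the same interval.

up a diminished fifth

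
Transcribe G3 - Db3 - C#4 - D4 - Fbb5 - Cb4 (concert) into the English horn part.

D4 Ab3 G#4 A4 Cbb6 Gb4

The English horn sounds a perfect fifth below written, so the written part must be a perfect fifth above concert — transpose each note up.
G3 becomes D4
Db3 becomes Ab3
C#4 becomes G#4
D4 becomes A4
Fbb5 becomes Cbb6
Cb4 becomes Gb4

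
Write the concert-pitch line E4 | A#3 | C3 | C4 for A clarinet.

G4 C#4 Eb3 Eb4

The A clarinet sounds a minor third below written, so the written part must be a minor third above concert — transpose each note up.
E4 becomes G4
A#3 becomes C#4
C3 becomes Eb3
C4 becomes Eb4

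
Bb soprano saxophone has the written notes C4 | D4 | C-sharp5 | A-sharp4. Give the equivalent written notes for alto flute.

First find concert pitch: the Bb soprano saxophone sounds a major second below written, so C4 D4 C-sharp5 A-sharp4 sounds Bb3 C4 B4 G#4.
Then write for alto flute: it sounds a perfect fourth below written, so the part must be a perfect fourth above concert.
Bb3 → Eb4
C4 → F4
B4 → E5
G#4 → C#5

Eb4 F4 E5 C#5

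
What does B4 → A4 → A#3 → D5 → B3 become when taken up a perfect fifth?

A perfect fifth up from B4 gives F#5.
A perfect fifth up from A4 gives E5.
A perfect fifth up from A#3 gives E#4.
A perfect fifth up from D5 gives A5.
A perfect fifth up from B3 gives F#4.

F#5 E5 E#4 A5 F#4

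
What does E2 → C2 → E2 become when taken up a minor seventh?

E2 up a minor seventh is D3.
C2 up a minor seventh is Bb2.
E2: a seventh up reaches D, and 10 semitones makes it D3.

D3 Bb2 D3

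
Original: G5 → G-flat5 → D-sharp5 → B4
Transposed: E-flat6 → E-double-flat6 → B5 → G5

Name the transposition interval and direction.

up a minor sixth

Take the first pair: G5 → Eb6. G to E spans 6 letter names, so the interval is some kind of sixth.
G5 to Eb6 is 8 semitones, which makes it a minor sixth; the second version is higher, so the direction is up.
Checking another pair — B4 → G5 — gives the same interval.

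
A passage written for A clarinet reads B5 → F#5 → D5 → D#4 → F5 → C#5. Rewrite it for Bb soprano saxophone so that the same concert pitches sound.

A#5 E#5 C#5 C##4 E5 B#4

First find concert pitch: the A clarinet sounds a minor third below written, so B5 F#5 D5 D#4 F5 C#5 sounds G#5 D#5 B4 B#3 D5 A#4.
Then write for Bb soprano saxophone: it sounds a major second below written, so the part must be a major second above concert.
G#5 → A#5
D#5 → E#5
B4 → C#5
B#3 → C##4
D5 → E5
A#4 → B#4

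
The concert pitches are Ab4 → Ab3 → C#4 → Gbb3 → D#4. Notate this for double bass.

Ab5 Ab4 C#5 Gbb4 D#5

Written C4 sounds as C3 on the double bass, so concert pitches are written a perfect octave up.
Ab4 gives Ab5
Ab3 gives Ab4
C#4 gives C#5
Gbb3 gives Gbb4
D#4 gives D#5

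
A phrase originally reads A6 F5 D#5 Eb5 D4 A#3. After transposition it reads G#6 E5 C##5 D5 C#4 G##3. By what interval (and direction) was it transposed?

From A6 to G#6 is 2 letter names — a second of some quality.
G#6 to A6 is 1 semitone, which makes it a minor second; the second version is lower, so the direction is down.
Checking another pair — A#3 → G##3 — gives the same interval.

down a minor second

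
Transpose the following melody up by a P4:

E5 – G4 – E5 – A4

E5 up a perfect fourth is A5.
G4 up a perfect fourth is C5.
E5: a fourth up reaches A, and 5 semitones makes it A5.
A perfect fourth up from A4 gives D5.

A5 C5 A5 D5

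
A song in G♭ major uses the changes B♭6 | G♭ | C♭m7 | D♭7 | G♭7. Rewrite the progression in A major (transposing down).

C#6 A Dm7 E7 A7

G♭ major down to A major is a diminished seventh; each chord root moves by that interval while the quality stays the same.
B♭6: root B♭ down a diminished seventh → C#, giving C#6.
G♭: root G♭ down a diminished seventh → A, giving A.
C♭m7: root C♭ down a diminished seventh → D, giving Dm7.
D♭7: root D♭ down a diminished seventh → E, giving E7.
G♭7: root G♭ down a diminished seventh → A, giving A7.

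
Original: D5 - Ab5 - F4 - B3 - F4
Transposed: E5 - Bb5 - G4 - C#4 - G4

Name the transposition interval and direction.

From D5 to E5 is 2 letter names — a second of some quality.
D5 to E5 is 2 semitones, which makes it a major second; the second version is higher, so the direction is up.
Checking another pair — F4 → G4 — gives the same interval.

up a major second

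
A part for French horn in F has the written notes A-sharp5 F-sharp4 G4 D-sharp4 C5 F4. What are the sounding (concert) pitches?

Written C4 on the French horn in F sounds as F3, a perfect fifth lower; apply that shift to every note.
A#5 → D#5
F#4 → B3
G4 → C4
D#4 → G#3
C5 → F4
F4 → Bb3

D#5 B3 C4 G#3 F4 Bb3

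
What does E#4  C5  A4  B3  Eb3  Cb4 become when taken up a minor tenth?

G#5 Eb6 C6 D5 Gb4 Ebb5

E#4 up a minor tenth is G#5.
C5: a tenth up reaches E, and 15 semitones makes it Eb6.
A4: a tenth up reaches C, and 15 semitones makes it C6.
A minor tenth up from B3 gives D5.
Eb3: a tenth up reaches G, and 15 semitones makes it Gb4.
A minor tenth up from Cb4 gives Ebb5.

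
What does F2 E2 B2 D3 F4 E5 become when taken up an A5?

C#3 B#2 F##3 A#3 C#5 B#5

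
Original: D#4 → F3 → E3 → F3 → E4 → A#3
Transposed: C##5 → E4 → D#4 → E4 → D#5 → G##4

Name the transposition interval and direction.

Take the first pair: D#4 → C##5. D to C spans 7 letter names, so the interval is some kind of seventh.
D#4 to C##5 is 11 semitones, which makes it a major seventh; the second version is higher, so the direction is up.
Checking another pair — A#3 → G##4 — gives the same interval.

up a major seventh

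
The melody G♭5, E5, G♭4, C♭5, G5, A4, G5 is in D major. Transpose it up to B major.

Eb6 C#6 Eb5 Ab5 E6 F#5 E6

From D up to B is a major sixth; apply that to each pitch.
Gb5 becomes Eb6
E5 becomes C#6
Gb4 becomes Eb5
Cb5 becomes Ab5
G5 becomes E6
A4 becomes F#5
G5 becomes E6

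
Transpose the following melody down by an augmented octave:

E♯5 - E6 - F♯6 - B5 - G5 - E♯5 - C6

E#5 down an augmented octave is E4.
An augmented octave down from E6 gives Eb5.
F#6: an octave down reaches F, and 13 semitones makes it F5.
B5: an octave down reaches B, and 13 semitones makes it Bb4.
G5: an octave down reaches G, and 13 semitones makes it Gb4.
E#5 down an augmented octave is E4.
C6 down an augmented octave is Cb5.

E4 Eb5 F5 Bb4 Gb4 E4 Cb5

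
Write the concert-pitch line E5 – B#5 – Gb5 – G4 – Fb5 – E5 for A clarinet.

Written C4 sounds as A3 on the A clarinet, so concert pitches are written a minor third up.
E5 becomes G5
B#5 becomes D#6
Gb5 becomes Bbb5
G4 becomes Bb4
Fb5 becomes Abb5
E5 becomes G5

G5 D#6 Bbb5 Bb4 Abb5 G5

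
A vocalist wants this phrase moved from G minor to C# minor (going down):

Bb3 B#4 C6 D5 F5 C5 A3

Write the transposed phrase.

E3 E##4 F#5 G#4 B4 F#4 D#3

G minor to C# minor down is a diminished fifth, so every note moves down by that interval.
Bb3 becomes E3
B#4 becomes E##4
C6 becomes F#5
D5 becomes G#4
F5 becomes B4
C5 becomes F#4
A3 becomes D#3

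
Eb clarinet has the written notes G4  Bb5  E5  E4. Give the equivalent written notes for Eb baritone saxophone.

First find concert pitch: the Eb clarinet sounds a minor third above written, so G4 Bb5 E5 E4 sounds Bb4 Db6 G5 G4.
Then write for Eb baritone saxophone: it sounds a major thirteenth below written, so the part must be a major thirteenth above concert.
Bb4 → G6
Db6 → Bb7
G5 → E7
G4 → E6

G6 Bb7 E7 E6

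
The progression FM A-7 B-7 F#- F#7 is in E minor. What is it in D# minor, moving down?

E minor down to D# minor is a minor second; each chord root moves by that interval while the quality stays the same.
FM: root F down a minor second → E, giving EM.
A-7: root A down a minor second → G#, giving G#-7.
B-7: root B down a minor second → A#, giving A#-7.
F#-: root F# down a minor second → E#, giving E#-.
F#7: root F# down a minor second → E#, giving E#7.

EM G#-7 A#-7 E#- E#7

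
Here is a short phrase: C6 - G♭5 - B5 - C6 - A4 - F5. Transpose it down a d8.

C#5 G4 B#4 C#5 A#3 F#4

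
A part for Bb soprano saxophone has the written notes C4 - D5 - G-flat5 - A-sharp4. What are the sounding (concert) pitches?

The Bb soprano saxophone sounds a major second below written, so transpose each written note down a major second.
C4 -> Bb3
D5 -> C5
Gb5 -> Fb5
A#4 -> G#4

Bb3 C5 Fb5 G#4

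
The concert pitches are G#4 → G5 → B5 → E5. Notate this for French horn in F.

D#5 D6 F#6 B5

Written C4 sounds as F3 on the French horn in F, so concert pitches are written a perfect fifth up.
G#4 -> D#5
G5 -> D6
B5 -> F#6
E5 -> B5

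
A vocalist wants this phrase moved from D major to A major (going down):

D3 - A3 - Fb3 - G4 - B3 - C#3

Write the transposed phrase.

D major to A major down is a perfect fourth, so every note moves down by that interval.
D3 → A2
A3 → E3
Fb3 → Cb3
G4 → D4
B3 → F#3
C#3 → G#2

A2 E3 Cb3 D4 F#3 G#2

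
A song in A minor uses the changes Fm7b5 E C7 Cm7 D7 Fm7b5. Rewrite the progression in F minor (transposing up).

Dbm7b5 C Ab7 Abm7 Bb7 Dbm7b5

A minor up to F minor is a minor sixth; each chord root moves by that interval while the quality stays the same.
Fm7b5: root F up a minor sixth → Db, giving Dbm7b5.
E: root E up a minor sixth → C, giving C.
C7: root C up a minor sixth → Ab, giving Ab7.
Cm7: root C up a minor sixth → Ab, giving Abm7.
D7: root D up a minor sixth → Bb, giving Bb7.
Fm7b5: root F up a minor sixth → Db, giving Dbm7b5.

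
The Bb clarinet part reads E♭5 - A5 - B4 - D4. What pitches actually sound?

Db5 G5 A4 C4

The Bb clarinet sounds a major second below written, so transpose each written note down a major second.
Eb5 -> Db5
A5 -> G5
B4 -> A4
D4 -> C4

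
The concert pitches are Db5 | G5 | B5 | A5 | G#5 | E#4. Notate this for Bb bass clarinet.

The Bb bass clarinet sounds a major ninth below written, so the written part must be a major ninth above concert — transpose each note up.
Db5 becomes Eb6
G5 becomes A6
B5 becomes C#7
A5 becomes B6
G#5 becomes A#6
E#4 becomes F##5

Eb6 A6 C#7 B6 A#6 F##5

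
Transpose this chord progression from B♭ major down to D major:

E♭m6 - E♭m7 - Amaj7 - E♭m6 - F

Gm6 Gm7 C#maj7 Gm6 A

B♭ major down to D major is a minor sixth; each chord root moves by that interval while the quality stays the same.
E♭m6: root E♭ down a minor sixth → G, giving Gm6.
E♭m7: root E♭ down a minor sixth → G, giving Gm7.
Amaj7: root A down a minor sixth → C#, giving C#maj7.
E♭m6: root E♭ down a minor sixth → G, giving Gm6.
F: root F down a minor sixth → A, giving A.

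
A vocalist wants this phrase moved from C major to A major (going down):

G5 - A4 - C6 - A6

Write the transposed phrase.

From C down to A is a minor third; apply that to each pitch.
G5 becomes E5
A4 becomes F#4
C6 becomes A5
A6 becomes F#6

E5 F#4 A5 F#6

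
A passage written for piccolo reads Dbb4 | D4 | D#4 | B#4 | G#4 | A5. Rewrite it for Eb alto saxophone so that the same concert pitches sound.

First find concert pitch: the piccolo sounds a perfect octave above written, so Dbb4 D4 D#4 B#4 G#4 A5 sounds Dbb5 D5 D#5 B#5 G#5 A6.
Then write for Eb alto saxophone: it sounds a major sixth below written, so the part must be a major sixth above concert.
Dbb5 → Bbb5
D5 → B5
D#5 → B#5
B#5 → G##6
G#5 → E#6
A6 → F#7

Bbb5 B5 B#5 G##6 E#6 F#7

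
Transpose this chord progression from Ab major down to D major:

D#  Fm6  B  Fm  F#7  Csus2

Ab major down to D major is a diminished fifth; each chord root moves by that interval while the quality stays the same.
D#: root D# down a diminished fifth → G##, giving G##.
Fm6: root F down a diminished fifth → B, giving Bm6.
B: root B down a diminished fifth → E#, giving E#.
Fm: root F down a diminished fifth → B, giving Bm.
F#7: root F# down a diminished fifth → B#, giving B#7.
Csus2: root C down a diminished fifth → F#, giving F#sus2.

G## Bm6 E# Bm B#7 F#sus2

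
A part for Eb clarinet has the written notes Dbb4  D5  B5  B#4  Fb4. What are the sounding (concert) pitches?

Written C4 on the Eb clarinet sounds as Eb4, a minor third higher; apply that shift to every note.
Dbb4 -> Fbb4
D5 -> F5
B5 -> D6
B#4 -> D#5
Fb4 -> Abb4

Fbb4 F5 D6 D#5 Abb4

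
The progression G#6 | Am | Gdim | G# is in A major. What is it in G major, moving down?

A major down to G major is a major second; each chord root moves by that interval while the quality stays the same.
G#6: root G# down a major second → F#, giving F#6.
Am: root A down a major second → G, giving Gm.
Gdim: root G down a major second → F, giving Fdim.
G#: root G# down a major second → F#, giving F#.

F#6 Gm Fdim F#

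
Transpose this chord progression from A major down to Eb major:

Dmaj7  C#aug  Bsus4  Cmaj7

Abmaj7 Gaug Fsus4 Gbmaj7

A major down to Eb major is an augmented fourth; each chord root moves by that interval while the quality stays the same.
Dmaj7: root D down an augmented fourth → Ab, giving Abmaj7.
C#aug: root C# down an augmented fourth → G, giving Gaug.
Bsus4: root B down an augmented fourth → F, giving Fsus4.
Cmaj7: root C down an augmented fourth → Gb, giving Gbmaj7.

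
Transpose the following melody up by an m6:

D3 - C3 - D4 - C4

Bb3 Ab3 Bb4 Ab4

D3 → Bb3
C3 → Ab3
D4 → Bb4
C4 → Ab4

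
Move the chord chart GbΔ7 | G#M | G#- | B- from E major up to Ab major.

CbbΔ7 CM C- Eb-

E major up to Ab major is a diminished fourth; each chord root moves by that interval while the quality stays the same.
GbΔ7: root Gb up a diminished fourth → Cbb, giving CbbΔ7.
G#M: root G# up a diminished fourth → C, giving CM.
G#-: root G# up a diminished fourth → C, giving C-.
B-: root B up a diminished fourth → Eb, giving Eb-.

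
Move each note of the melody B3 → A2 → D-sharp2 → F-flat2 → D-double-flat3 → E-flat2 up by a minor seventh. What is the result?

B3 up a minor seventh is A4.
A2: a seventh up reaches G, and 10 semitones makes it G3.
D#2 up a minor seventh is C#3.
Fb2: a seventh up reaches E, and 10 semitones makes it Ebb3.
Dbb3 up a minor seventh is Cbb4.
Eb2 up a minor seventh is Db3.

A4 G3 C#3 Ebb3 Cbb4 Db3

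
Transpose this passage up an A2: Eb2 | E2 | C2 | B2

Eb2: a second up reaches F, and 3 semitones makes it F#2.
An augmented second up from E2 gives F##2.
An augmented second up from C2 gives D#2.
B2 up an augmented second is C##3.

F#2 F##2 D#2 C##3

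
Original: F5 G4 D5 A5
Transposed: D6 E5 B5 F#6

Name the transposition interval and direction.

up a major sixth

Take the first pair: F5 → D6. F to D spans 6 letter names, so the interval is some kind of sixth.
F5 to D6 is 9 semitones, which makes it a major sixth; the second version is higher, so the direction is up.
Checking another pair — A5 → F#6 — gives the same interval.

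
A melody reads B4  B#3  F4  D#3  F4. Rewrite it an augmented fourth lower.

B4 down an augmented fourth is F4.
An augmented fourth down from B#3 gives F#3.
An augmented fourth down from F4 gives Cb4.
An augmented fourth down from D#3 gives A2.
F4: a fourth down reaches C, and 6 semitones makes it Cb4.

F4 F#3 Cb4 A2 Cb4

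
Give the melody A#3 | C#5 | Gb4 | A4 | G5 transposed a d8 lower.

A##2 C##4 G3 A#3 G#4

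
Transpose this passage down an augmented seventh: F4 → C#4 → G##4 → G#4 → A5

Gbb3 Db3 A3 Ab3 Bbb4

F4 gives Gbb3
C#4 gives Db3
G##4 gives A3
G#4 gives Ab3
A5 gives Bbb4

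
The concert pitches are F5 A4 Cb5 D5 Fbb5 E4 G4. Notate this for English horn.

C6 E5 Gb5 A5 Cbb6 B4 D5

Written C4 sounds as F3 on the English horn, so concert pitches are written a perfect fifth up.
F5 -> C6
A4 -> E5
Cb5 -> Gb5
D5 -> A5
Fbb5 -> Cbb6
E4 -> B4
G4 -> D5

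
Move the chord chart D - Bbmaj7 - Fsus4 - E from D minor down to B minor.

B Gmaj7 Dsus4 C#

D minor down to B minor is a minor third; each chord root moves by that interval while the quality stays the same.
D: root D down a minor third → B, giving B.
Bbmaj7: root Bb down a minor third → G, giving Gmaj7.
Fsus4: root F down a minor third → D, giving Dsus4.
E: root E down a minor third → C#, giving C#.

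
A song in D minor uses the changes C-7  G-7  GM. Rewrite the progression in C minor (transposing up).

Bb-7 F-7 FM

D minor up to C minor is a minor seventh; each chord root moves by that interval while the quality stays the same.
C-7: root C up a minor seventh → Bb, giving Bb-7.
G-7: root G up a minor seventh → F, giving F-7.
GM: root G up a minor seventh → F, giving FM.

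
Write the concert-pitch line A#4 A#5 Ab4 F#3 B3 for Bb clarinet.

B#4 B#5 Bb4 G#3 C#4

The Bb clarinet sounds a major second below written, so the written part must be a major second above concert — transpose each note up.
A#4 to B#4
A#5 to B#5
Ab4 to Bb4
F#3 to G#3
B3 to C#4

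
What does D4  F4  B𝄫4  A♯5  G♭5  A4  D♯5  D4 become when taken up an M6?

D4 up a major sixth is B4.
F4: a sixth up reaches D, and 9 semitones makes it D5.
Bbb4: a sixth up reaches G, and 9 semitones makes it Gb5.
A#5: a sixth up reaches F, and 9 semitones makes it F##6.
Gb5 up a major sixth is Eb6.
A major sixth up from A4 gives F#5.
D#5 up a major sixth is B#5.
A major sixth up from D4 gives B4.

B4 D5 Gb5 F##6 Eb6 F#5 B#5 B4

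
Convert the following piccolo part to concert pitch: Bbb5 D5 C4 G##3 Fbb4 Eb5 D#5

Bbb6 D6 C5 G##4 Fbb5 Eb6 D#6

Written C4 on the piccolo sounds as C5, a perfect octave higher; apply that shift to every note.
Bbb5 becomes Bbb6
D5 becomes D6
C4 becomes C5
G##3 becomes G##4
Fbb4 becomes Fbb5
Eb5 becomes Eb6
D#5 becomes D#6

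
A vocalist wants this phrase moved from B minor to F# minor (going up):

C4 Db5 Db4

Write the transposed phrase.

G4 Ab5 Ab4

From B up to F# is a perfect fifth; apply that to each pitch.
C4 gives G4
Db5 gives Ab5
Db4 gives Ab4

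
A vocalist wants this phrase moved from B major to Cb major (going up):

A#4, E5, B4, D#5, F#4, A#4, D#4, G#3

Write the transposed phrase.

Bb4 Fb5 Cb5 Eb5 Gb4 Bb4 Eb4 Ab3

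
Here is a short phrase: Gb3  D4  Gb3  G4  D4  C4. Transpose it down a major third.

Gb3 down a major third is Ebb3.
D4: a third down reaches B, and 4 semitones makes it Bb3.
Gb3: a third down reaches E, and 4 semitones makes it Ebb3.
A major third down from G4 gives Eb4.
A major third down from D4 gives Bb3.
A major third down from C4 gives Ab3.

Ebb3 Bb3 Ebb3 Eb4 Bb3 Ab3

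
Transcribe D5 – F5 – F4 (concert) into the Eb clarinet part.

The Eb clarinet sounds a minor third above written, so the written part must be a minor third below concert — transpose each note down.
D5 gives B4
F5 gives D5
F4 gives D4

B4 D5 D4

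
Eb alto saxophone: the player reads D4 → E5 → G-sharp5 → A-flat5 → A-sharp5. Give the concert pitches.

The Eb alto saxophone sounds a major sixth below written, so transpose each written note down a major sixth.
D4 -> F3
E5 -> G4
G#5 -> B4
Ab5 -> Cb5
A#5 -> C#5

F3 G4 B4 Cb5 C#5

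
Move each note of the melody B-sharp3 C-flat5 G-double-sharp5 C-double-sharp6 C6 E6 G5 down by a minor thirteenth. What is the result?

A minor thirteenth down from B#3 gives D##2.
Cb5: a thirteenth down reaches E, and 20 semitones makes it Eb3.
G##5 down a minor thirteenth is B##3.
A minor thirteenth down from C##6 gives E##4.
A minor thirteenth down from C6 gives E4.
A minor thirteenth down from E6 gives G#4.
G5: a thirteenth down reaches B, and 20 semitones makes it B3.

D##2 Eb3 B##3 E##4 E4 G#4 B3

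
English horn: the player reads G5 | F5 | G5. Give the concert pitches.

C5 Bb4 C5

Written C4 on the English horn sounds as F3, a perfect fifth lower; apply that shift to every note.
G5 to C5
F5 to Bb4
G5 to C5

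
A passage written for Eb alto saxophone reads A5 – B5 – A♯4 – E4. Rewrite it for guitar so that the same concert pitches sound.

First find concert pitch: the Eb alto saxophone sounds a major sixth below written, so A5 B5 A♯4 E4 sounds C5 D5 C#4 G3.
Then write for guitar: it sounds a perfect octave below written, so the part must be a perfect octave above concert.
C5 → C6
D5 → D6
C#4 → C#5
G3 → G4

C6 D6 C#5 G4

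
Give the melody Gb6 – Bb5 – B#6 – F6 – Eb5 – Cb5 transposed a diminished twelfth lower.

C5 E4 E##5 B4 A3 F3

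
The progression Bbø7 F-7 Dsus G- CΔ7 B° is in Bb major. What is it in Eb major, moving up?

Ebø7 Bb-7 Gsus C- FΔ7 E°

Bb major up to Eb major is a perfect fourth; each chord root moves by that interval while the quality stays the same.
Bbø7: root Bb up a perfect fourth → Eb, giving Ebø7.
F-7: root F up a perfect fourth → Bb, giving Bb-7.
Dsus: root D up a perfect fourth → G, giving Gsus.
G-: root G up a perfect fourth → C, giving C-.
CΔ7: root C up a perfect fourth → F, giving FΔ7.
B°: root B up a perfect fourth → E, giving E°.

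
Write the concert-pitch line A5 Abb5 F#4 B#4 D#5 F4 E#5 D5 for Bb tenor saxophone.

B6 Bbb6 G#5 C##6 E#6 G5 F##6 E6

The Bb tenor saxophone sounds a major ninth below written, so the written part must be a major ninth above concert — transpose each note up.
A5 becomes B6
Abb5 becomes Bbb6
F#4 becomes G#5
B#4 becomes C##6
D#5 becomes E#6
F4 becomes G5
E#5 becomes F##6
D5 becomes E6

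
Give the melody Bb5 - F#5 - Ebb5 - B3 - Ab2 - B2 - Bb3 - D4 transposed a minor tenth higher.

Db7 A6 Gbb6 D5 Cb4 D4 Db5 F5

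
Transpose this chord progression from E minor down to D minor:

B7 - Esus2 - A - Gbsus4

E minor down to D minor is a major second; each chord root moves by that interval while the quality stays the same.
B7: root B down a major second → A, giving A7.
Esus2: root E down a major second → D, giving Dsus2.
A: root A down a major second → G, giving G.
Gbsus4: root Gb down a major second → Fb, giving Fbsus4.

A7 Dsus2 G Fbsus4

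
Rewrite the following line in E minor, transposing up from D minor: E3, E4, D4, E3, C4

From D up to E is a major second; apply that to each pitch.
E3 becomes F#3
E4 becomes F#4
D4 becomes E4
E3 becomes F#3
C4 becomes D4

F#3 F#4 E4 F#3 D4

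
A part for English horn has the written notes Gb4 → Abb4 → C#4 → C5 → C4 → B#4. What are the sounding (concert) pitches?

Cb4 Dbb4 F#3 F4 F3 E#4

Written C4 on the English horn sounds as F3, a perfect fifth lower; apply that shift to every note.
Gb4 becomes Cb4
Abb4 becomes Dbb4
C#4 becomes F#3
C5 becomes F4
C4 becomes F3
B#4 becomes E#4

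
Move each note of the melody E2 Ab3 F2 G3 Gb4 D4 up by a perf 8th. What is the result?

E2 gives E3
Ab3 gives Ab4
F2 gives F3
G3 gives G4
Gb4 gives Gb5
D4 gives D5

E3 Ab4 F3 G4 Gb5 D5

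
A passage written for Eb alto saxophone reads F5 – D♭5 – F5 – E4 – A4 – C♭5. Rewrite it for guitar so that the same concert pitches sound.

Ab5 Fb5 Ab5 G4 C5 Ebb5

First find concert pitch: the Eb alto saxophone sounds a major sixth below written, so F5 D♭5 F5 E4 A4 C♭5 sounds Ab4 Fb4 Ab4 G3 C4 Ebb4.
Then write for guitar: it sounds a perfect octave below written, so the part must be a perfect octave above concert.
Ab4 → Ab5
Fb4 → Fb5
Ab4 → Ab5
G3 → G4
C4 → C5
Ebb4 → Ebb5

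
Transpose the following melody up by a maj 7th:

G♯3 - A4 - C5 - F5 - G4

G#3 up a major seventh is F##4.
A major seventh up from A4 gives G#5.
C5: a seventh up reaches B, and 11 semitones makes it B5.
F5: a seventh up reaches E, and 11 semitones makes it E6.
A major seventh up from G4 gives F#5.

F##4 G#5 B5 E6 F#5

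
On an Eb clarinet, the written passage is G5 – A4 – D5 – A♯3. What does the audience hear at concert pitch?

Bb5 C5 F5 C#4

Written C4 on the Eb clarinet sounds as Eb4, a minor third higher; apply that shift to every note.
G5 gives Bb5
A4 gives C5
D5 gives F5
A#3 gives C#4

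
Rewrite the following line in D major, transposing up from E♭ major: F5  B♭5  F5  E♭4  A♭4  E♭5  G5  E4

E♭ major to D major up is a major seventh, so every note moves up by that interval.
F5 gives E6
Bb5 gives A6
F5 gives E6
Eb4 gives D5
Ab4 gives G5
Eb5 gives D6
G5 gives F#6
E4 gives D#5

E6 A6 E6 D5 G5 D6 F#6 D#5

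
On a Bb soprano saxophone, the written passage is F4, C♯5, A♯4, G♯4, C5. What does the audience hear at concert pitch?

Written C4 on the Bb soprano saxophone sounds as Bb3, a major second lower; apply that shift to every note.
F4 to Eb4
C#5 to B4
A#4 to G#4
G#4 to F#4
C5 to Bb4

Eb4 B4 G#4 F#4 Bb4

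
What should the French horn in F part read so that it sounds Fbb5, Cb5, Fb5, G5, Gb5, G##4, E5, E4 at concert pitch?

Cbb6 Gb5 Cb6 D6 Db6 D##5 B5 B4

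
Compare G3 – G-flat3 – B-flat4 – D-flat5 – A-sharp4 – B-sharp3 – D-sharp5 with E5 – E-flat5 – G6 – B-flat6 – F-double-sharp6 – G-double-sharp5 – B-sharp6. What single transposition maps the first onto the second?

up a major thirteenth

From G3 to E5 is 13 letter names — a thirteenth of some quality.
G3 to E5 is 21 semitones, which makes it a major thirteenth; the second version is higher, so the direction is up.
Checking another pair — D#5 → B#6 — gives the same interval.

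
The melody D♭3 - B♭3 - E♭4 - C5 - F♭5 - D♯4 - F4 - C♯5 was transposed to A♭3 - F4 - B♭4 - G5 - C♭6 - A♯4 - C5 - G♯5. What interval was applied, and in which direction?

From Db3 to Ab3 is 5 letter names — a fifth of some quality.
Db3 to Ab3 is 7 semitones, which makes it a perfect fifth; the second version is higher, so the direction is up.
Checking another pair — C#5 → G#5 — gives the same interval.

up a perfect fifth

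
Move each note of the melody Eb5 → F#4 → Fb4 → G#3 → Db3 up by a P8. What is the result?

Eb6 F#5 Fb5 G#4 Db4

Eb5: an octave up reaches E, and 12 semitones makes it Eb6.
A perfect octave up from F#4 gives F#5.
A perfect octave up from Fb4 gives Fb5.
G#3: an octave up reaches G, and 12 semitones makes it G#4.
A perfect octave up from Db3 gives Db4.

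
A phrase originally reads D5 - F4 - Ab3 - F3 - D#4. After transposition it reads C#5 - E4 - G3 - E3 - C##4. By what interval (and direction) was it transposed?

down a minor second

From D5 to C#5 is 2 letter names — a second of some quality.
C#5 to D5 is 1 semitone, which makes it a minor second; the second version is lower, so the direction is down.
Checking another pair — D#4 → C##4 — gives the same interval.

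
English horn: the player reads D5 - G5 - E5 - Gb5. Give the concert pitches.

G4 C5 A4 Cb5

Written C4 on the English horn sounds as F3, a perfect fifth lower; apply that shift to every note.
D5 gives G4
G5 gives C5
E5 gives A4
Gb5 gives Cb5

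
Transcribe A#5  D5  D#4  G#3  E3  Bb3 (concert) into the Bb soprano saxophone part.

B#5 E5 E#4 A#3 F#3 C4

The Bb soprano saxophone sounds a major second below written, so the written part must be a major second above concert — transpose each note up.
A#5 becomes B#5
D5 becomes E5
D#4 becomes E#4
G#3 becomes A#3
E3 becomes F#3
Bb3 becomes C4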